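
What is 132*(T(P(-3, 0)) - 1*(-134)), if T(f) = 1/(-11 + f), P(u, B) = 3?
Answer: 35343/2 ≈ 17672.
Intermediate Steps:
132*(T(P(-3, 0)) - 1*(-134)) = 132*(1/(-11 + 3) - 1*(-134)) = 132*(1/(-8) + 134) = 132*(-⅛ + 134) = 132*(1071/8) = 35343/2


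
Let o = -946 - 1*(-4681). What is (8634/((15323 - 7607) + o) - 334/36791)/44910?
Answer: 10460962/630676730277 ≈ 1.6587e-5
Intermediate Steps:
o = 3735 (o = -946 + 4681 = 3735)
(8634/((15323 - 7607) + o) - 334/36791)/44910 = (8634/((15323 - 7607) + 3735) - 334/36791)/44910 = (8634/(7716 + 3735) - 334*1/36791)*(1/44910) = (8634/11451 - 334/36791)*(1/44910) = (8634*(1/11451) - 334/36791)*(1/44910) = (2878/3817 - 334/36791)*(1/44910) = (104609620/140431247)*(1/44910) = 10460962/630676730277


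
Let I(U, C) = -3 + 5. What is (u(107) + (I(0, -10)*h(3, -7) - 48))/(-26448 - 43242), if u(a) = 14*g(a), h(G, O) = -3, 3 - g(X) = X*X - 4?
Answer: 26707/11615 ≈ 2.2994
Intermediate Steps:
g(X) = 7 - X² (g(X) = 3 - (X*X - 4) = 3 - (X² - 4) = 3 - (-4 + X²) = 3 + (4 - X²) = 7 - X²)
I(U, C) = 2
u(a) = 98 - 14*a² (u(a) = 14*(7 - a²) = 98 - 14*a²)
(u(107) + (I(0, -10)*h(3, -7) - 48))/(-26448 - 43242) = ((98 - 14*107²) + (2*(-3) - 48))/(-26448 - 43242) = ((98 - 14*11449) + (-6 - 48))/(-69690) = ((98 - 160286) - 54)*(-1/69690) = (-160188 - 54)*(-1/69690) = -160242*(-1/69690) = 26707/11615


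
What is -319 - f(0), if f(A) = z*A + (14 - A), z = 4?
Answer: -333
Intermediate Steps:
f(A) = 14 + 3*A (f(A) = 4*A + (14 - A) = 14 + 3*A)
-319 - f(0) = -319 - (14 + 3*0) = -319 - (14 + 0) = -319 - 1*14 = -319 - 14 = -333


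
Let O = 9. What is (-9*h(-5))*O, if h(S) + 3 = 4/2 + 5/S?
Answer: 162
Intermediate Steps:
h(S) = -1 + 5/S (h(S) = -3 + (4/2 + 5/S) = -3 + (4*(1/2) + 5/S) = -3 + (2 + 5/S) = -1 + 5/S)
(-9*h(-5))*O = -9*(5 - 1*(-5))/(-5)*9 = -(-9)*(5 + 5)/5*9 = -(-9)*10/5*9 = -9*(-2)*9 = 18*9 = 162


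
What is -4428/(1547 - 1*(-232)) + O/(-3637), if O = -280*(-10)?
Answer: -7028612/2156741 ≈ -3.2589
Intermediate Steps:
O = 2800
-4428/(1547 - 1*(-232)) + O/(-3637) = -4428/(1547 - 1*(-232)) + 2800/(-3637) = -4428/(1547 + 232) + 2800*(-1/3637) = -4428/1779 - 2800/3637 = -4428*1/1779 - 2800/3637 = -1476/593 - 2800/3637 = -7028612/2156741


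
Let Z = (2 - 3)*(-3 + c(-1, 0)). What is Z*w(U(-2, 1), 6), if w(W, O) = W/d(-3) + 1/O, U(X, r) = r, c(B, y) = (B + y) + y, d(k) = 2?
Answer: 8/3 ≈ 2.6667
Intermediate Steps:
c(B, y) = B + 2*y
Z = 4 (Z = (2 - 3)*(-3 + (-1 + 2*0)) = -(-3 + (-1 + 0)) = -(-3 - 1) = -1*(-4) = 4)
w(W, O) = 1/O + W/2 (w(W, O) = W/2 + 1/O = 1/O + W/2)
Z*w(U(-2, 1), 6) = 4*(1/6 + (½)*1) = 4*(⅙ + ½) = 4*(⅔) = 8/3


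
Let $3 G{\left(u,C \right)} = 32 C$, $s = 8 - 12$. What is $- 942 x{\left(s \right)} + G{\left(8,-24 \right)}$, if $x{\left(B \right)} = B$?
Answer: $3512$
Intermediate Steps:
$s = -4$ ($s = 8 - 12 = -4$)
$G{\left(u,C \right)} = \frac{32 C}{3}$
$- 942 x{\left(s \right)} + G{\left(8,-24 \right)} = \left(-942\right) \left(-4\right) + \frac{32}{3} \left(-24\right) = 3768 - 256 = 3512$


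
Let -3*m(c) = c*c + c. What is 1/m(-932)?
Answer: -3/867692 ≈ -3.4574e-6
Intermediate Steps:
m(c) = -c/3 - c²/3 (m(c) = -(c*c + c)/3 = -(c² + c)/3 = -(c + c²)/3 = -c/3 - c²/3)
1/m(-932) = 1/(-⅓*(-932)*(1 - 932)) = 1/(-⅓*(-932)*(-931)) = 1/(-867692/3) = -3/867692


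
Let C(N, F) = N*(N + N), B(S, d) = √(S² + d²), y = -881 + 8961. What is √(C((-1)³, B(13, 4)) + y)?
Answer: 3*√898 ≈ 89.900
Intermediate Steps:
y = 8080
C(N, F) = 2*N² (C(N, F) = N*(2*N) = 2*N²)
√(C((-1)³, B(13, 4)) + y) = √(2*((-1)³)² + 8080) = √(2*(-1)² + 8080) = √(2*1 + 8080) = √(2 + 8080) = √8082 = 3*√898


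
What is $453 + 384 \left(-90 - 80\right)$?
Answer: $-64827$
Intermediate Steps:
$453 + 384 \left(-90 - 80\right) = 453 + 384 \left(-170\right) = 453 - 65280 = -64827$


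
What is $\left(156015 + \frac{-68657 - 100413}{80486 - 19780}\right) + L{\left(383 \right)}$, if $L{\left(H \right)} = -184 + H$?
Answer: $\frac{4741479007}{30353} \approx 1.5621 \cdot 10^{5}$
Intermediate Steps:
$\left(156015 + \frac{-68657 - 100413}{80486 - 19780}\right) + L{\left(383 \right)} = \left(156015 + \frac{-68657 - 100413}{80486 - 19780}\right) + \left(-184 + 383\right) = \left(156015 - \frac{169070}{60706}\right) + 199 = \left(156015 - \frac{84535}{30353}\right) + 199 = \frac{4735438760}{30353} + 199 = \frac{4741479007}{30353}$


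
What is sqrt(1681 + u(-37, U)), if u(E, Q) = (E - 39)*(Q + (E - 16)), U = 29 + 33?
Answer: sqrt(997) ≈ 31.575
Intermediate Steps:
U = 62
u(E, Q) = (-39 + E)*(-16 + E + Q) (u(E, Q) = (-39 + E)*(Q + (-16 + E)) = (-39 + E)*(-16 + E + Q))
sqrt(1681 + u(-37, U)) = sqrt(1681 + (624 + (-37)**2 - 55*(-37) - 39*62 - 37*62)) = sqrt(1681 + (624 + 1369 + 2035 - 2418 - 2294)) = sqrt(1681 - 684) = sqrt(997)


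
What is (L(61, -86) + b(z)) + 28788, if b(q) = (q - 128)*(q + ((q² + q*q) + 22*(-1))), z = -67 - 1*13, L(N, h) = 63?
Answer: -2612333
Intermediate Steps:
z = -80 (z = -67 - 13 = -80)
b(q) = (-128 + q)*(-22 + q + 2*q²) (b(q) = (-128 + q)*(q + ((q² + q²) - 22)) = (-128 + q)*(q + (2*q² - 22)) = (-128 + q)*(q + (-22 + 2*q²)) = (-128 + q)*(-22 + q + 2*q²))
(L(61, -86) + b(z)) + 28788 = (63 + (2816 - 255*(-80)² - 150*(-80) + 2*(-80)³)) + 28788 = (63 + (2816 - 255*6400 + 12000 + 2*(-512000))) + 28788 = (63 + (2816 - 1632000 + 12000 - 1024000)) + 28788 = (63 - 2641184) + 28788 = -2641121 + 28788 = -2612333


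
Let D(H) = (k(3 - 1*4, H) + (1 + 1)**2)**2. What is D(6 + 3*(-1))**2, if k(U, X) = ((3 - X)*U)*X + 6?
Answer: 10000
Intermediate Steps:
k(U, X) = 6 + U*X*(3 - X) (k(U, X) = (U*(3 - X))*X + 6 = U*X*(3 - X) + 6 = 6 + U*X*(3 - X))
D(H) = (10 + H**2 - 3*H)**2 (D(H) = ((6 - (3 - 1*4)*H**2 + 3*(3 - 1*4)*H) + (1 + 1)**2)**2 = ((6 - (3 - 4)*H**2 + 3*(3 - 4)*H) + 2**2)**2 = ((6 - 1*(-1)*H**2 + 3*(-1)*H) + 4)**2 = ((6 + H**2 - 3*H) + 4)**2 = (10 + H**2 - 3*H)**2)
D(6 + 3*(-1))**2 = ((10 + (6 + 3*(-1))**2 - 3*(6 + 3*(-1)))**2)**2 = ((10 + (6 - 3)**2 - 3*(6 - 3))**2)**2 = ((10 + 3**2 - 3*3)**2)**2 = ((10 + 9 - 9)**2)**2 = (10**2)**2 = 100**2 = 10000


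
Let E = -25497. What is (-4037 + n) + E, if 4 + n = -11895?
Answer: -41433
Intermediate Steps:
n = -11899 (n = -4 - 11895 = -11899)
(-4037 + n) + E = (-4037 - 11899) - 25497 = -15936 - 25497 = -41433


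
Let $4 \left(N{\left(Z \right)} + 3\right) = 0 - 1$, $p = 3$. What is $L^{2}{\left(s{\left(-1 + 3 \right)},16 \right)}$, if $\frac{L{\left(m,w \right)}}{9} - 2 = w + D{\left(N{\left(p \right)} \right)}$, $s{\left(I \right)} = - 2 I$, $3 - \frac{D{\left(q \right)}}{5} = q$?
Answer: $\frac{3143529}{16} \approx 1.9647 \cdot 10^{5}$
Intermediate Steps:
$N{\left(Z \right)} = - \frac{13}{4}$ ($N{\left(Z \right)} = -3 + \frac{0 - 1}{4} = -3 + \frac{1}{4} \left(-1\right) = -3 - \frac{1}{4} = - \frac{13}{4}$)
$D{\left(q \right)} = 15 - 5 q$
$L{\left(m,w \right)} = \frac{1197}{4} + 9 w$ ($L{\left(m,w \right)} = 18 + 9 \left(w + \left(15 - - \frac{65}{4}\right)\right) = 18 + 9 \left(w + \left(15 + \frac{65}{4}\right)\right) = 18 + 9 \left(w + \frac{125}{4}\right) = 18 + 9 \left(\frac{125}{4} + w\right) = 18 + \left(\frac{1125}{4} + 9 w\right) = \frac{1197}{4} + 9 w$)
$L^{2}{\left(s{\left(-1 + 3 \right)},16 \right)} = \left(\frac{1197}{4} + 9 \cdot 16\right)^{2} = \left(\frac{1197}{4} + 144\right)^{2} = \left(\frac{1773}{4}\right)^{2} = \frac{3143529}{16}$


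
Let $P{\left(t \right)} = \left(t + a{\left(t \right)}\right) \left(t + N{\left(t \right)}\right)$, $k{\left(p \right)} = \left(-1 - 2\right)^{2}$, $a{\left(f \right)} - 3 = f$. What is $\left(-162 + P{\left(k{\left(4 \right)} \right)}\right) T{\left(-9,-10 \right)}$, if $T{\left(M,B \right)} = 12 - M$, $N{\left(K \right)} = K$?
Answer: $4536$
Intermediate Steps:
$a{\left(f \right)} = 3 + f$
$k{\left(p \right)} = 9$ ($k{\left(p \right)} = \left(-3\right)^{2} = 9$)
$P{\left(t \right)} = 2 t \left(3 + 2 t\right)$ ($P{\left(t \right)} = \left(t + \left(3 + t\right)\right) \left(t + t\right) = \left(3 + 2 t\right) 2 t = 2 t \left(3 + 2 t\right)$)
$\left(-162 + P{\left(k{\left(4 \right)} \right)}\right) T{\left(-9,-10 \right)} = \left(-162 + 2 \cdot 9 \left(3 + 2 \cdot 9\right)\right) \left(12 - -9\right) = \left(-162 + 2 \cdot 9 \left(3 + 18\right)\right) \left(12 + 9\right) = \left(-162 + 2 \cdot 9 \cdot 21\right) 21 = \left(-162 + 378\right) 21 = 216 \cdot 21 = 4536$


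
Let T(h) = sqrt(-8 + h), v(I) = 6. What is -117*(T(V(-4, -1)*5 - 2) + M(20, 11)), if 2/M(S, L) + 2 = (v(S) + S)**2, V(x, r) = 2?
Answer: -117/337 ≈ -0.34718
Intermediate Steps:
M(S, L) = 2/(-2 + (6 + S)**2)
-117*(T(V(-4, -1)*5 - 2) + M(20, 11)) = -117*(sqrt(-8 + (2*5 - 2)) + 2/(-2 + (6 + 20)**2)) = -117*(sqrt(-8 + (10 - 2)) + 2/(-2 + 26**2)) = -117*(sqrt(-8 + 8) + 2/(-2 + 676)) = -117*(sqrt(0) + 2/674) = -117*(0 + 2*(1/674)) = -117*(0 + 1/337) = -117*1/337 = -117/337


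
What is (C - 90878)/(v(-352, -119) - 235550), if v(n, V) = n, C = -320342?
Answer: 205610/117951 ≈ 1.7432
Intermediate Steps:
(C - 90878)/(v(-352, -119) - 235550) = (-320342 - 90878)/(-352 - 235550) = -411220/(-235902) = -411220*(-1/235902) = 205610/117951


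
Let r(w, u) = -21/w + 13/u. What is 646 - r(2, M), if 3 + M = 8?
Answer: 6539/10 ≈ 653.90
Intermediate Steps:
M = 5 (M = -3 + 8 = 5)
646 - r(2, M) = 646 - (-21/2 + 13/5) = 646 - 1*(-79/10) = 646 + 79/10 = 6539/10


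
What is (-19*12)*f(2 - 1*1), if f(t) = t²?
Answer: -228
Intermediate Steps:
(-19*12)*f(2 - 1*1) = (-19*12)*(2 - 1*1)² = -228*(2 - 1)² = -228*1² = -228*1 = -228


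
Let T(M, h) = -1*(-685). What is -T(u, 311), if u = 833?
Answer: -685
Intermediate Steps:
T(M, h) = 685
-T(u, 311) = -1*685 = -685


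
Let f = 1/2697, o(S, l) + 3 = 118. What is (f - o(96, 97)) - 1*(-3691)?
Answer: 9644473/2697 ≈ 3576.0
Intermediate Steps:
o(S, l) = 115 (o(S, l) = -3 + 118 = 115)
f = 1/2697 ≈ 0.00037078
(f - o(96, 97)) - 1*(-3691) = (1/2697 - 1*115) - 1*(-3691) = (1/2697 - 115) + 3691 = -310154/2697 + 3691 = 9644473/2697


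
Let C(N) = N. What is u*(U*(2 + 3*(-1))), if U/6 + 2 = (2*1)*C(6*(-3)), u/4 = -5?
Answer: -4560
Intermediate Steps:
u = -20 (u = 4*(-5) = -20)
U = -228 (U = -12 + 6*((2*1)*(6*(-3))) = -12 + 6*(2*(-18)) = -12 + 6*(-36) = -12 - 216 = -228)
u*(U*(2 + 3*(-1))) = -(-4560)*(2 + 3*(-1)) = -(-4560)*(2 - 3) = -(-4560)*(-1) = -20*228 = -4560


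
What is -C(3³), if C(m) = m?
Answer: -27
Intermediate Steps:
-C(3³) = -1*3³ = -1*27 = -27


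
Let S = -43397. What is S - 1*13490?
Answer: -56887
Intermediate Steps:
S - 1*13490 = -43397 - 1*13490 = -43397 - 13490 = -56887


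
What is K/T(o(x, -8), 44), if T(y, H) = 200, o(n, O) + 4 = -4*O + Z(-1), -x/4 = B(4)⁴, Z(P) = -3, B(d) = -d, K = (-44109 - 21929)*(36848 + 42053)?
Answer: -2605232119/100 ≈ -2.6052e+7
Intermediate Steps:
K = -5210464238 (K = -66038*78901 = -5210464238)
x = -1024 (x = -4*(-1*4)⁴ = -4*(-4)⁴ = -4*256 = -1024)
o(n, O) = -7 - 4*O (o(n, O) = -4 + (-4*O - 3) = -4 + (-3 - 4*O) = -7 - 4*O)
K/T(o(x, -8), 44) = -5210464238/200 = -5210464238*1/200 = -2605232119/100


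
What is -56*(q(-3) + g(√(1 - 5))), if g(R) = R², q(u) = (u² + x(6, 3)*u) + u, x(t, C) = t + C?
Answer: 1400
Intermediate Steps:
x(t, C) = C + t
q(u) = u² + 10*u (q(u) = (u² + (3 + 6)*u) + u = (u² + 9*u) + u = u² + 10*u)
-56*(q(-3) + g(√(1 - 5))) = -56*(-3*(10 - 3) + (√(1 - 5))²) = -56*(-3*7 + (√(-4))²) = -56*(-21 + (2*I)²) = -56*(-21 - 4) = -56*(-25) = 1400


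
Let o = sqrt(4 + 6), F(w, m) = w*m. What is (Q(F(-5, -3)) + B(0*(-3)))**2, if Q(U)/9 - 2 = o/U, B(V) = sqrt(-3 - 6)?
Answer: 9*(30 + sqrt(10) + 5*I)**2/25 ≈ 386.91 + 119.38*I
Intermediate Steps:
F(w, m) = m*w
o = sqrt(10) ≈ 3.1623
B(V) = 3*I (B(V) = sqrt(-9) = 3*I)
Q(U) = 18 + 9*sqrt(10)/U (Q(U) = 18 + 9*(sqrt(10)/U) = 18 + 9*sqrt(10)/U)
(Q(F(-5, -3)) + B(0*(-3)))**2 = ((18 + 9*sqrt(10)/((-3*(-5)))) + 3*I)**2 = ((18 + 9*sqrt(10)/15) + 3*I)**2 = ((18 + 9*sqrt(10)*(1/15)) + 3*I)**2 = ((18 + 3*sqrt(10)/5) + 3*I)**2 = (18 + 3*I + 3*sqrt(10)/5)**2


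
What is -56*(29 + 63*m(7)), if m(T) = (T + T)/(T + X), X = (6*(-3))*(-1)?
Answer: -89992/25 ≈ -3599.7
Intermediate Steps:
X = 18 (X = -18*(-1) = 18)
m(T) = 2*T/(18 + T) (m(T) = (T + T)/(T + 18) = (2*T)/(18 + T) = 2*T/(18 + T))
-56*(29 + 63*m(7)) = -56*(29 + 63*(2*7/(18 + 7))) = -56*(29 + 63*(2*7/25)) = -56*(29 + 63*(2*7*(1/25))) = -56*(29 + 63*(14/25)) = -56*(29 + 882/25) = -56*1607/25 = -89992/25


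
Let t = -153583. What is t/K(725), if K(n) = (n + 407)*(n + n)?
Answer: -153583/1641400 ≈ -0.093568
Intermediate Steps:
K(n) = 2*n*(407 + n) (K(n) = (407 + n)*(2*n) = 2*n*(407 + n))
t/K(725) = -153583*1/(1450*(407 + 725)) = -153583/(2*725*1132) = -153583/1641400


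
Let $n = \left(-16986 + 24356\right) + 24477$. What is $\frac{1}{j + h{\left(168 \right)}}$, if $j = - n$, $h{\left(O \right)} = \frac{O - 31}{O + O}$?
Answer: $- \frac{336}{10700455} \approx -3.1401 \cdot 10^{-5}$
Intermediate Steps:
$h{\left(O \right)} = \frac{-31 + O}{2 O}$
$n = 31847$ ($n = 7370 + 24477 = 31847$)
$j = -31847$ ($j = \left(-1\right) 31847 = -31847$)
$\frac{1}{j + h{\left(168 \right)}} = \frac{1}{-31847 + \frac{-31 + 168}{2 \cdot 168}} = \frac{1}{-31847 + \frac{1}{2} \cdot \frac{1}{168} \cdot 137} = \frac{1}{-31847 + \frac{137}{336}} = \frac{1}{- \frac{10700455}{336}} = - \frac{336}{10700455}$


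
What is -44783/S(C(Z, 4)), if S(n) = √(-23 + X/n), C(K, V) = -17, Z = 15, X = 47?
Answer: 44783*I*√7446/438 ≈ 8822.7*I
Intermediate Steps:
S(n) = √(-23 + 47/n)
-44783/S(C(Z, 4)) = -44783/√(-23 + 47/(-17)) = -44783/√(-23 + 47*(-1/17)) = -44783/√(-23 - 47/17) = -44783*(-I*√7446/438) = -(-44783)*I*√7446/438 = 44783*I*√7446/438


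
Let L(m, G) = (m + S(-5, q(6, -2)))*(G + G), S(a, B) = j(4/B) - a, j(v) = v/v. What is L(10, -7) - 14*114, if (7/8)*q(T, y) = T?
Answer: -1820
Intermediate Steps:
j(v) = 1
q(T, y) = 8*T/7
S(a, B) = 1 - a
L(m, G) = 2*G*(6 + m) (L(m, G) = (m + (1 - 1*(-5)))*(G + G) = (m + (1 + 5))*(2*G) = (m + 6)*(2*G) = (6 + m)*(2*G) = 2*G*(6 + m))
L(10, -7) - 14*114 = 2*(-7)*(6 + 10) - 14*114 = 2*(-7)*16 - 1596 = -224 - 1596 = -1820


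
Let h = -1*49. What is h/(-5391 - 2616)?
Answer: 49/8007 ≈ 0.0061196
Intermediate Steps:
h = -49
h/(-5391 - 2616) = -49/(-5391 - 2616) = -49/(-8007) = -49*(-1/8007) = 49/8007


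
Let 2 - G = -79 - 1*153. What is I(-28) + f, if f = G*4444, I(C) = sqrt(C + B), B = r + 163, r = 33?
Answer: 1039896 + 2*sqrt(42) ≈ 1.0399e+6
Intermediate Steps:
B = 196 (B = 33 + 163 = 196)
G = 234 (G = 2 - (-79 - 1*153) = 2 - (-79 - 153) = 2 - 1*(-232) = 2 + 232 = 234)
I(C) = sqrt(196 + C) (I(C) = sqrt(C + 196) = sqrt(196 + C))
f = 1039896 (f = 234*4444 = 1039896)
I(-28) + f = sqrt(196 - 28) + 1039896 = sqrt(168) + 1039896 = 2*sqrt(42) + 1039896 = 1039896 + 2*sqrt(42)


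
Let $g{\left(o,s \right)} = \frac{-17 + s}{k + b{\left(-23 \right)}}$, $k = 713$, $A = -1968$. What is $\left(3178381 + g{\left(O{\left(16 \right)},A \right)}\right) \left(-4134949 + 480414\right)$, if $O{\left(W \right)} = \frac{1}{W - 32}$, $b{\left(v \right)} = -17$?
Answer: $- \frac{8084383952801185}{696} \approx -1.1615 \cdot 10^{13}$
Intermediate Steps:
$O{\left(W \right)} = \frac{1}{-32 + W}$
$g{\left(o,s \right)} = - \frac{17}{696} + \frac{s}{696}$ ($g{\left(o,s \right)} = \frac{-17 + s}{713 - 17} = \frac{-17 + s}{696} = \left(-17 + s\right) \frac{1}{696} = - \frac{17}{696} + \frac{s}{696}$)
$\left(3178381 + g{\left(O{\left(16 \right)},A \right)}\right) \left(-4134949 + 480414\right) = \left(3178381 + \left(- \frac{17}{696} + \frac{1}{696} \left(-1968\right)\right)\right) \left(-4134949 + 480414\right) = \left(3178381 - \frac{1985}{696}\right) \left(-3654535\right) = \frac{2212151191}{696} \left(-3654535\right) = - \frac{8084383952801185}{696}$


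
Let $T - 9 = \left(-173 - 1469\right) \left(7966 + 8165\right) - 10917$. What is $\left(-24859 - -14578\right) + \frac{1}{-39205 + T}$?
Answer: $- \frac{272829107416}{26537215} \approx -10281.0$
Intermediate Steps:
$T = -26498010$ ($T = 9 + \left(\left(-173 - 1469\right) \left(7966 + 8165\right) - 10917\right) = 9 - 26498019 = -26498010$)
$\left(-24859 - -14578\right) + \frac{1}{-39205 + T} = \left(-24859 - -14578\right) + \frac{1}{-39205 - 26498010} = \left(-24859 + 14578\right) + \frac{1}{-26537215} = -10281 - \frac{1}{26537215} = - \frac{272829107416}{26537215}$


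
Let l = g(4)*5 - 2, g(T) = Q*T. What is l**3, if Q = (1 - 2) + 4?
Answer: 195112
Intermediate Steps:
Q = 3 (Q = -1 + 4 = 3)
g(T) = 3*T
l = 58 (l = (3*4)*5 - 2 = 12*5 - 2 = 60 - 2 = 58)
l**3 = 58**3 = 195112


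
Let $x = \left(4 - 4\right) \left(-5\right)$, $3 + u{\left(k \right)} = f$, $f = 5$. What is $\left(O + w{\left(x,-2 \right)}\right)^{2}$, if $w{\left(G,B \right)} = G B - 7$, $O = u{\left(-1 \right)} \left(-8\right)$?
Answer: $529$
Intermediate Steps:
$u{\left(k \right)} = 2$ ($u{\left(k \right)} = -3 + 5 = 2$)
$x = 0$ ($x = 0 \left(-5\right) = 0$)
$O = -16$ ($O = 2 \left(-8\right) = -16$)
$w{\left(G,B \right)} = -7 + B G$ ($w{\left(G,B \right)} = B G - 7 = -7 + B G$)
$\left(O + w{\left(x,-2 \right)}\right)^{2} = \left(-16 - 7\right)^{2} = \left(-23\right)^{2} = 529$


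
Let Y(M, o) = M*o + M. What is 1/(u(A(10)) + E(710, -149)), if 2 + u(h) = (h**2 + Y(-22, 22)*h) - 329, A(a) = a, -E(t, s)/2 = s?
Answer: -1/4993 ≈ -0.00020028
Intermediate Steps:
E(t, s) = -2*s
Y(M, o) = M + M*o
u(h) = -331 + h**2 - 506*h (u(h) = -2 + ((h**2 + (-22*(1 + 22))*h) - 329) = -2 + ((h**2 + (-22*23)*h) - 329) = -2 + ((h**2 - 506*h) - 329) = -2 + (-329 + h**2 - 506*h) = -331 + h**2 - 506*h)
1/(u(A(10)) + E(710, -149)) = 1/((-331 + 10**2 - 506*10) - 2*(-149)) = 1/((-331 + 100 - 5060) + 298) = 1/(-5291 + 298) = 1/(-4993) = -1/4993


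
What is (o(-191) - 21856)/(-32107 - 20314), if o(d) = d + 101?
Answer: 21946/52421 ≈ 0.41865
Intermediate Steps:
o(d) = 101 + d
(o(-191) - 21856)/(-32107 - 20314) = ((101 - 191) - 21856)/(-32107 - 20314) = (-90 - 21856)/(-52421) = -21946*(-1/52421) = 21946/52421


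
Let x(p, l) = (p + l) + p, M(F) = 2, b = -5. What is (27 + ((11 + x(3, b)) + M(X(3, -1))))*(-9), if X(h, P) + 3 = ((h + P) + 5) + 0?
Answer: -369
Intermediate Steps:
X(h, P) = 2 + P + h (X(h, P) = -3 + (((h + P) + 5) + 0) = -3 + (((P + h) + 5) + 0) = -3 + ((5 + P + h) + 0) = -3 + (5 + P + h) = 2 + P + h)
x(p, l) = l + 2*p (x(p, l) = (l + p) + p = l + 2*p)
(27 + ((11 + x(3, b)) + M(X(3, -1))))*(-9) = (27 + ((11 + (-5 + 2*3)) + 2))*(-9) = (27 + ((11 + (-5 + 6)) + 2))*(-9) = (27 + ((11 + 1) + 2))*(-9) = (27 + (12 + 2))*(-9) = (27 + 14)*(-9) = 41*(-9) = -369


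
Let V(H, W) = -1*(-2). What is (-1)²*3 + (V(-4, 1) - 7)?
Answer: -2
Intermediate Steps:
V(H, W) = 2
(-1)²*3 + (V(-4, 1) - 7) = (-1)²*3 + (2 - 7) = 1*3 - 5 = 3 - 5 = -2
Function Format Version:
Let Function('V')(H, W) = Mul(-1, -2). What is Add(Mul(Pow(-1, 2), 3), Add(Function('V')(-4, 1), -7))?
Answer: -2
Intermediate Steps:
Function('V')(H, W) = 2
Add(Mul(Pow(-1, 2), 3), Add(Function('V')(-4, 1), -7)) = Add(Mul(Pow(-1, 2), 3), Add(2, -7)) = Add(Mul(1, 3), -5) = Add(3, -5) = -2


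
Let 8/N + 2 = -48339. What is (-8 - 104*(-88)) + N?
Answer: 442030096/48341 ≈ 9144.0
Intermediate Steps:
N = -8/48341 (N = 8/(-2 - 48339) = 8/(-48341) = 8*(-1/48341) = -8/48341 ≈ -0.00016549)
(-8 - 104*(-88)) + N = (-8 - 104*(-88)) - 8/48341 = (-8 + 9152) - 8/48341 = 9144 - 8/48341 = 442030096/48341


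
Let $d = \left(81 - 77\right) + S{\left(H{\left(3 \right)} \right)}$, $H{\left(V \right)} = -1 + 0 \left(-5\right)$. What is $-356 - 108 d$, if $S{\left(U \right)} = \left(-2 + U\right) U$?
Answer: $-1112$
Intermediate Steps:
$H{\left(V \right)} = -1$ ($H{\left(V \right)} = -1 + 0 = -1$)
$S{\left(U \right)} = U \left(-2 + U\right)$
$d = 7$ ($d = \left(81 - 77\right) - \left(-2 - 1\right) = 4 - -3 = 4 + 3 = 7$)
$-356 - 108 d = -356 - 756 = -1112$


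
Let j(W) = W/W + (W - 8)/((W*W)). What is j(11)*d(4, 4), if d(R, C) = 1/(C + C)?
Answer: 31/242 ≈ 0.12810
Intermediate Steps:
d(R, C) = 1/(2*C)
j(W) = 1 + (-8 + W)/W**2 (j(W) = 1 + (-8 + W)/(W**2) = 1 + (-8 + W)/W**2)
j(11)*d(4, 4) = ((-8 + 11 + 11**2)/11**2)*((1/2)/4) = ((-8 + 11 + 121)/121)*((1/2)*(1/4)) = ((1/121)*124)*(1/8) = (124/121)*(1/8) = 31/242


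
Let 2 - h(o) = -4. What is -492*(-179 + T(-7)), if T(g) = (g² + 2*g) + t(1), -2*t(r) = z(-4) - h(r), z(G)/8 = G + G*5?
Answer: 22140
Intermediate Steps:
h(o) = 6 (h(o) = 2 - 1*(-4) = 2 + 4 = 6)
z(G) = 48*G (z(G) = 8*(G + G*5) = 8*(G + 5*G) = 8*(6*G) = 48*G)
t(r) = 99 (t(r) = -(48*(-4) - 1*6)/2 = -(-192 - 6)/2 = -½*(-198) = 99)
T(g) = 99 + g² + 2*g (T(g) = (g² + 2*g) + 99 = 99 + g² + 2*g)
-492*(-179 + T(-7)) = -492*(-179 + (99 + (-7)² + 2*(-7))) = -492*(-179 + (99 + 49 - 14)) = -492*(-179 + 134) = -492*(-45) = 22140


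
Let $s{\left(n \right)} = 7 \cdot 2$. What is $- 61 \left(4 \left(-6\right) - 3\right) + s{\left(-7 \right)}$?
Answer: $1661$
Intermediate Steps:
$s{\left(n \right)} = 14$
$- 61 \left(4 \left(-6\right) - 3\right) + s{\left(-7 \right)} = - 61 \left(4 \left(-6\right) - 3\right) + 14 = - 61 \left(-24 - 3\right) + 14 = \left(-61\right) \left(-27\right) + 14 = 1647 + 14 = 1661$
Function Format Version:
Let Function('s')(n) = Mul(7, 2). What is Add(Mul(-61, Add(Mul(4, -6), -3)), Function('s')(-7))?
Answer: 1661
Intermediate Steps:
Function('s')(n) = 14
Add(Mul(-61, Add(Mul(4, -6), -3)), Function('s')(-7)) = Add(Mul(-61, Add(Mul(4, -6), -3)), 14) = Add(Mul(-61, Add(-24, -3)), 14) = Add(Mul(-61, -27), 14) = Add(1647, 14) = 1661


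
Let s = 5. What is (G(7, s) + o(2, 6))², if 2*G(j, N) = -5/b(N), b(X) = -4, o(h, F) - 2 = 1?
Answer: 841/64 ≈ 13.141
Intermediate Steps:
o(h, F) = 3 (o(h, F) = 2 + 1 = 3)
G(j, N) = 5/8 (G(j, N) = (-5/(-4))/2 = (-5*(-¼))/2 = (½)*(5/4) = 5/8)
(G(7, s) + o(2, 6))² = (5/8 + 3)² = (29/8)² = 841/64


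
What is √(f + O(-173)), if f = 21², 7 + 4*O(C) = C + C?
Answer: √1411/2 ≈ 18.782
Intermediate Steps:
O(C) = -7/4 + C/2 (O(C) = -7/4 + (C + C)/4 = -7/4 + (2*C)/4 = -7/4 + C/2)
f = 441
√(f + O(-173)) = √(441 + (-7/4 + (½)*(-173))) = √(441 + (-7/4 - 173/2)) = √(441 - 353/4) = √(1411/4) = √1411/2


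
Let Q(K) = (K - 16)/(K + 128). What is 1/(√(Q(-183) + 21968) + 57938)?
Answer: 3186590/184623442981 - 9*√820545/184623442981 ≈ 1.7216e-5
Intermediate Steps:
Q(K) = (-16 + K)/(128 + K)
1/(√(Q(-183) + 21968) + 57938) = 1/(√((-16 - 183)/(128 - 183) + 21968) + 57938) = 1/(√(-199/(-55) + 21968) + 57938) = 1/(√(-1/55*(-199) + 21968) + 57938) = 1/(√(199/55 + 21968) + 57938) = 1/(√(1208439/55) + 57938) = 1/(9*√820545/55 + 57938) = 1/(57938 + 9*√820545/55)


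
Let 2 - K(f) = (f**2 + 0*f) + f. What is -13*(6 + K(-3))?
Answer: -26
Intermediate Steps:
K(f) = 2 - f - f**2 (K(f) = 2 - ((f**2 + 0*f) + f) = 2 - ((f**2 + 0) + f) = 2 - (f**2 + f) = 2 - (f + f**2) = 2 + (-f - f**2) = 2 - f - f**2)
-13*(6 + K(-3)) = -13*(6 + (2 - 1*(-3) - 1*(-3)**2)) = -13*(6 + (2 + 3 - 1*9)) = -13*(6 + (2 + 3 - 9)) = -13*(6 - 4) = -13*2 = -26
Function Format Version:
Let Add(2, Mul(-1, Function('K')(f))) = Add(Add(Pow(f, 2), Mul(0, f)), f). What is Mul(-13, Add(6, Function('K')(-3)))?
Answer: -26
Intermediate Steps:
Function('K')(f) = Add(2, Mul(-1, f), Mul(-1, Pow(f, 2))) (Function('K')(f) = Add(2, Mul(-1, Add(Add(Pow(f, 2), Mul(0, f)), f))) = Add(2, Mul(-1, Add(Add(Pow(f, 2), 0), f))) = Add(2, Mul(-1, Add(Pow(f, 2), f))) = Add(2, Mul(-1, Add(f, Pow(f, 2)))) = Add(2, Add(Mul(-1, f), Mul(-1, Pow(f, 2)))) = Add(2, Mul(-1, f), Mul(-1, Pow(f, 2))))
Mul(-13, Add(6, Function('K')(-3))) = Mul(-13, Add(6, Add(2, Mul(-1, -3), Mul(-1, Pow(-3, 2))))) = Mul(-13, Add(6, Add(2, 3, Mul(-1, 9)))) = Mul(-13, Add(6, Add(2, 3, -9))) = Mul(-13, Add(6, -4)) = Mul(-13, 2) = -26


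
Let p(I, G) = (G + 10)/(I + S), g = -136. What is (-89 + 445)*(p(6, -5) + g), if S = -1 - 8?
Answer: -147028/3 ≈ -49009.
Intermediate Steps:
S = -9
p(I, G) = (10 + G)/(-9 + I) (p(I, G) = (G + 10)/(I - 9) = (10 + G)/(-9 + I))
(-89 + 445)*(p(6, -5) + g) = (-89 + 445)*((10 - 5)/(-9 + 6) - 136) = 356*(5/(-3) - 136) = 356*(-1/3*5 - 136) = 356*(-5/3 - 136) = 356*(-413/3) = -147028/3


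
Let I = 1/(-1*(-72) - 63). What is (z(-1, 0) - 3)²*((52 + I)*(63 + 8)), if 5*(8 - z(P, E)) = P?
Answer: 22510124/225 ≈ 1.0005e+5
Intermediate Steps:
z(P, E) = 8 - P/5
I = ⅑ (I = 1/(72 - 63) = 1/9 = ⅑ ≈ 0.11111)
(z(-1, 0) - 3)²*((52 + I)*(63 + 8)) = ((8 - ⅕*(-1)) - 3)²*((52 + ⅑)*(63 + 8)) = ((8 + ⅕) - 3)²*((469/9)*71) = (41/5 - 3)²*(33299/9) = (26/5)²*(33299/9) = (676/25)*(33299/9) = 22510124/225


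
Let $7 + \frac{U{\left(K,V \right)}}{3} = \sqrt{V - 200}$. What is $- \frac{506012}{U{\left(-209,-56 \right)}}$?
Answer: $\frac{3542084}{915} + \frac{8096192 i}{915} \approx 3871.1 + 8848.3 i$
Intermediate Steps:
$U{\left(K,V \right)} = -21 + 3 \sqrt{-200 + V}$ ($U{\left(K,V \right)} = -21 + 3 \sqrt{V - 200} = -21 + 3 \sqrt{-200 + V}$)
$- \frac{506012}{U{\left(-209,-56 \right)}} = - \frac{506012}{-21 + 3 \sqrt{-200 - 56}} = - \frac{506012}{-21 + 3 \sqrt{-256}} = - \frac{506012}{-21 + 3 \cdot 16 i} = - \frac{506012}{-21 + 48 i} = - 506012 \frac{-21 - 48 i}{2745} = - \frac{506012 \left(-21 - 48 i\right)}{2745}$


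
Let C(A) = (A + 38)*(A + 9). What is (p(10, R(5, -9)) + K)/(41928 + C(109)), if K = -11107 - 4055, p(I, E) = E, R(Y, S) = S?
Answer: -5057/19758 ≈ -0.25595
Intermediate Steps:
C(A) = (9 + A)*(38 + A) (C(A) = (38 + A)*(9 + A) = (9 + A)*(38 + A))
K = -15162
(p(10, R(5, -9)) + K)/(41928 + C(109)) = (-9 - 15162)/(41928 + (342 + 109**2 + 47*109)) = -15171/(41928 + (342 + 11881 + 5123)) = -15171/(41928 + 17346) = -15171/59274 = -15171*1/59274 = -5057/19758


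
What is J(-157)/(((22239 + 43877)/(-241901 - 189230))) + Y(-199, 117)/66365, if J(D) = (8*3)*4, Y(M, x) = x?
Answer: -52822021359/84380545 ≈ -626.00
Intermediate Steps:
J(D) = 96 (J(D) = 24*4 = 96)
J(-157)/(((22239 + 43877)/(-241901 - 189230))) + Y(-199, 117)/66365 = 96/(((22239 + 43877)/(-241901 - 189230))) + 117/66365 = 96/((66116/(-431131))) + 117*(1/66365) = 96/((66116*(-1/431131))) + 9/5105 = 96/(-66116/431131) + 9/5105 = 96*(-431131/66116) + 9/5105 = -10347144/16529 + 9/5105 = -52822021359/84380545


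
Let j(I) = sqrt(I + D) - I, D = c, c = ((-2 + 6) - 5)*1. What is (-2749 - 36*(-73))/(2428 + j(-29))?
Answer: -99099/2012293 + 121*I*sqrt(30)/6036879 ≈ -0.049247 + 0.00010978*I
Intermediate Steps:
c = -1 (c = (4 - 5)*1 = -1*1 = -1)
D = -1
j(I) = sqrt(-1 + I) - I (j(I) = sqrt(I - 1) - I = sqrt(-1 + I) - I)
(-2749 - 36*(-73))/(2428 + j(-29)) = (-2749 - 36*(-73))/(2428 + (sqrt(-1 - 29) - 1*(-29))) = (-2749 + 2628)/(2428 + (sqrt(-30) + 29)) = -121/(2428 + (I*sqrt(30) + 29)) = -121/(2428 + (29 + I*sqrt(30))) = -121/(2457 + I*sqrt(30))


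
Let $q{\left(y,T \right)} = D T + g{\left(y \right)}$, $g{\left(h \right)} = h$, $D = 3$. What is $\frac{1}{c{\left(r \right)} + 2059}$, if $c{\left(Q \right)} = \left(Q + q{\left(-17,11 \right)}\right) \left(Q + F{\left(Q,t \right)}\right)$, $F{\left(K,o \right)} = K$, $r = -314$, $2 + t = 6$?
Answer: $\frac{1}{189203} \approx 5.2853 \cdot 10^{-6}$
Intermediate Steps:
$t = 4$ ($t = -2 + 6 = 4$)
$q{\left(y,T \right)} = y + 3 T$ ($q{\left(y,T \right)} = 3 T + y = y + 3 T$)
$c{\left(Q \right)} = 2 Q \left(16 + Q\right)$ ($c{\left(Q \right)} = \left(Q + \left(-17 + 3 \cdot 11\right)\right) \left(Q + Q\right) = \left(Q + \left(-17 + 33\right)\right) 2 Q = \left(Q + 16\right) 2 Q = \left(16 + Q\right) 2 Q = 2 Q \left(16 + Q\right)$)
$\frac{1}{c{\left(r \right)} + 2059} = \frac{1}{2 \left(-314\right) \left(16 - 314\right) + 2059} = \frac{1}{2 \left(-314\right) \left(-298\right) + 2059} = \frac{1}{187144 + 2059} = \frac{1}{189203}$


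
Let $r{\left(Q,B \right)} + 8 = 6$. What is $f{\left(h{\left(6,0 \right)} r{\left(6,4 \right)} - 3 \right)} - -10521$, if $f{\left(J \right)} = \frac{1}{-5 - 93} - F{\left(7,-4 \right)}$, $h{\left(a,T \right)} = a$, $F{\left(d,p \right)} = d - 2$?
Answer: $\frac{1030567}{98} \approx 10516.0$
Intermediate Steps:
$F{\left(d,p \right)} = -2 + d$ ($F{\left(d,p \right)} = d - 2 = -2 + d$)
$r{\left(Q,B \right)} = -2$ ($r{\left(Q,B \right)} = -8 + 6 = -2$)
$f{\left(J \right)} = - \frac{491}{98}$ ($f{\left(J \right)} = \frac{1}{-5 - 93} - \left(-2 + 7\right) = \frac{1}{-98} - 5 = - \frac{1}{98} - 5 = - \frac{491}{98}$)
$f{\left(h{\left(6,0 \right)} r{\left(6,4 \right)} - 3 \right)} - -10521 = - \frac{491}{98} - -10521 = - \frac{491}{98} + 10521 = \frac{1030567}{98}$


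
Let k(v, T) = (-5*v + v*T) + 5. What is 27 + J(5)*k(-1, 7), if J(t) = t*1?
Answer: 42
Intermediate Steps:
k(v, T) = 5 - 5*v + T*v (k(v, T) = (-5*v + T*v) + 5 = 5 - 5*v + T*v)
J(t) = t
27 + J(5)*k(-1, 7) = 27 + 5*(5 - 5*(-1) + 7*(-1)) = 27 + 5*(5 + 5 - 7) = 27 + 5*3 = 27 + 15 = 42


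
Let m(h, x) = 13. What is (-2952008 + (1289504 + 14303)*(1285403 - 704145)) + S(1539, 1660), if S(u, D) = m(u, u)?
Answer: 757845297211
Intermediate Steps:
S(u, D) = 13
(-2952008 + (1289504 + 14303)*(1285403 - 704145)) + S(1539, 1660) = (-2952008 + (1289504 + 14303)*(1285403 - 704145)) + 13 = (-2952008 + 1303807*581258) + 13 = (-2952008 + 757848249206) + 13 = 757845297198 + 13 = 757845297211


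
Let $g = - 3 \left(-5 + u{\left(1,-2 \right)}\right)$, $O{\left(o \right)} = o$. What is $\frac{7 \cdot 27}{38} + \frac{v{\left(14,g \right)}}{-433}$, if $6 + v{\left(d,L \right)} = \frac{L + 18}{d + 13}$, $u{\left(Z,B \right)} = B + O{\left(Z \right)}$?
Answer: $\frac{246043}{49362} \approx 4.9845$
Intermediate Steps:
$u{\left(Z,B \right)} = B + Z$
$g = 18$ ($g = - 3 \left(-5 + \left(-2 + 1\right)\right) = - 3 \left(-5 - 1\right) = \left(-3\right) \left(-6\right) = 18$)
$v{\left(d,L \right)} = -6 + \frac{18 + L}{13 + d}$ ($v{\left(d,L \right)} = -6 + \frac{L + 18}{d + 13} = -6 + \frac{18 + L}{13 + d}$)
$\frac{7 \cdot 27}{38} + \frac{v{\left(14,g \right)}}{-433} = \frac{7 \cdot 27}{38} + \frac{\frac{1}{13 + 14} \left(-60 + 18 - 84\right)}{-433} = 189 \cdot \frac{1}{38} + \frac{-60 + 18 - 84}{27} \left(- \frac{1}{433}\right) = \frac{189}{38} + \frac{1}{27} \left(-126\right) \left(- \frac{1}{433}\right) = \frac{189}{38} - - \frac{14}{1299} = \frac{189}{38} + \frac{14}{1299} = \frac{246043}{49362}$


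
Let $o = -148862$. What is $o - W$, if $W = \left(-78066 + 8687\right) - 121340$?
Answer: $41857$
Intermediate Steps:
$W = -190719$ ($W = -69379 - 121340 = -190719$)
$o - W = -148862 - -190719 = -148862 + 190719 = 41857$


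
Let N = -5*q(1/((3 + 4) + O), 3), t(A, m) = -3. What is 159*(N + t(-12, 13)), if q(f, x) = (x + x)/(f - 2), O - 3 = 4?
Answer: 5989/3 ≈ 1996.3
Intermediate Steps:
O = 7 (O = 3 + 4 = 7)
q(f, x) = 2*x/(-2 + f) (q(f, x) = (2*x)/(-2 + f) = 2*x/(-2 + f))
N = 140/9 (N = -10*3/(-2 + 1/((3 + 4) + 7)) = -10*3/(-2 + 1/(7 + 7)) = -10*3/(-2 + 1/14) = -10*3/(-27/14) = -10*3*(-14)/27 = -5*(-28/9) = 140/9 ≈ 15.556)
159*(N + t(-12, 13)) = 159*(140/9 - 3) = 159*(113/9) = 5989/3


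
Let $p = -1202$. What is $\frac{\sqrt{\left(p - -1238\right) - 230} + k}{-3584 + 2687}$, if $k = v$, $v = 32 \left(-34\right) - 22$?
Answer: $\frac{370}{299} - \frac{i \sqrt{194}}{897} \approx 1.2375 - 0.015528 i$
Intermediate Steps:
$v = -1110$ ($v = -1088 - 22 = -1110$)
$k = -1110$
$\frac{\sqrt{\left(p - -1238\right) - 230} + k}{-3584 + 2687} = \frac{\sqrt{\left(-1202 - -1238\right) - 230} - 1110}{-3584 + 2687} = \frac{\sqrt{\left(-1202 + 1238\right) - 230} - 1110}{-897} = \left(\sqrt{36 - 230} - 1110\right) \left(- \frac{1}{897}\right) = \left(\sqrt{-194} - 1110\right) \left(- \frac{1}{897}\right) = \left(i \sqrt{194} - 1110\right) \left(- \frac{1}{897}\right) = \left(-1110 + i \sqrt{194}\right) \left(- \frac{1}{897}\right) = \frac{370}{299} - \frac{i \sqrt{194}}{897}$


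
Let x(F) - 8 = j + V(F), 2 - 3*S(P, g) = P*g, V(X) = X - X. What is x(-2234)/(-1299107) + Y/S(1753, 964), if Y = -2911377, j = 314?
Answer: 11346026576437/2195347928230 ≈ 5.1682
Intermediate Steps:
V(X) = 0
S(P, g) = ⅔ - P*g/3
x(F) = 322 (x(F) = 8 + (314 + 0) = 8 + 314 = 322)
x(-2234)/(-1299107) + Y/S(1753, 964) = 322/(-1299107) - 2911377/(⅔ - ⅓*1753*964) = 322*(-1/1299107) - 2911377/(⅔ - 1689892/3) = -322/1299107 - 2911377/(-1689890/3) = -322/1299107 - 2911377*(-3/1689890) = -322/1299107 + 8734131/1689890 = 11346026576437/2195347928230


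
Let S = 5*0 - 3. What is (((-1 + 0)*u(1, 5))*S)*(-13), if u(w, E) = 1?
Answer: -39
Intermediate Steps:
S = -3 (S = 0 - 3 = -3)
(((-1 + 0)*u(1, 5))*S)*(-13) = (((-1 + 0)*1)*(-3))*(-13) = (-1*1*(-3))*(-13) = -1*(-3)*(-13) = 3*(-13) = -39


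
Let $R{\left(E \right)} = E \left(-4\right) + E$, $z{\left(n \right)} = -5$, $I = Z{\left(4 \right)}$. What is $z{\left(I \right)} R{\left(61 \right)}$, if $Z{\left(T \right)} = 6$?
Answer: $915$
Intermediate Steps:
$I = 6$
$R{\left(E \right)} = - 3 E$ ($R{\left(E \right)} = - 4 E + E = - 3 E$)
$z{\left(I \right)} R{\left(61 \right)} = - 5 \left(\left(-3\right) 61\right) = \left(-5\right) \left(-183\right) = 915$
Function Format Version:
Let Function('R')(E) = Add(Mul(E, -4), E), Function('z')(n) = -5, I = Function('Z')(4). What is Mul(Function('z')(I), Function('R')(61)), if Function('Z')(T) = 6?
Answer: 915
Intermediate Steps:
I = 6
Function('R')(E) = Mul(-3, E) (Function('R')(E) = Add(Mul(-4, E), E) = Mul(-3, E))
Mul(Function('z')(I), Function('R')(61)) = Mul(-5, Mul(-3, 61)) = Mul(-5, -183) = 915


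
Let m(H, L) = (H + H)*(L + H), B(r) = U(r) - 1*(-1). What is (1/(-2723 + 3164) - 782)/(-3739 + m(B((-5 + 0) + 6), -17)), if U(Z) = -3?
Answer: 31351/146853 ≈ 0.21349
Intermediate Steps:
B(r) = -2 (B(r) = -3 - 1*(-1) = -3 + 1 = -2)
m(H, L) = 2*H*(H + L) (m(H, L) = (2*H)*(H + L) = 2*H*(H + L))
(1/(-2723 + 3164) - 782)/(-3739 + m(B((-5 + 0) + 6), -17)) = (1/(-2723 + 3164) - 782)/(-3739 + 2*(-2)*(-2 - 17)) = (1/441 - 782)/(-3739 + 2*(-2)*(-19)) = (1/441 - 782)/(-3739 + 76) = -344861/441/(-3663) = -344861/441*(-1/3663) = 31351/146853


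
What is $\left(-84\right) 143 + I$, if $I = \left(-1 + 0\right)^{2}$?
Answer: $-12011$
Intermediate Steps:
$I = 1$ ($I = \left(-1\right)^{2} = 1$)
$\left(-84\right) 143 + I = \left(-84\right) 143 + 1 = -12012 + 1 = -12011$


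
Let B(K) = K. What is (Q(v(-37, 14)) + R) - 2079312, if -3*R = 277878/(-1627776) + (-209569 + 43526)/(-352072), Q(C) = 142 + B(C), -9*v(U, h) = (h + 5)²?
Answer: -74473976782219607/35818396992 ≈ -2.0792e+6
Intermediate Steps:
v(U, h) = -(5 + h)²/9 (v(U, h) = -(h + 5)²/9 = -(5 + h)²/9)
Q(C) = 142 + C
R = -3592661399/35818396992 (R = -(277878/(-1627776) + (-209569 + 43526)/(-352072))/3 = -(277878*(-1/1627776) - 166043*(-1/352072))/3 = -(-46313/271296 + 166043/352072)/3 = -⅓*3592661399/11939465664 = -3592661399/35818396992 ≈ -0.10030)
(Q(v(-37, 14)) + R) - 2079312 = ((142 - (5 + 14)²/9) - 3592661399/35818396992) - 2079312 = ((142 - ⅑*19²) - 3592661399/35818396992) - 2079312 = ((142 - ⅑*361) - 3592661399/35818396992) - 2079312 = ((142 - 361/9) - 3592661399/35818396992) - 2079312 = (917/9 - 3592661399/35818396992) - 2079312 = 3645904009897/35818396992 - 2079312 = -74473976782219607/35818396992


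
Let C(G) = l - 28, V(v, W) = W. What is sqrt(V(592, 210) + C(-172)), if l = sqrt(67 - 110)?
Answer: sqrt(182 + I*sqrt(43)) ≈ 13.493 + 0.243*I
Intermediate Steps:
l = I*sqrt(43) (l = sqrt(-43) = I*sqrt(43) ≈ 6.5574*I)
C(G) = -28 + I*sqrt(43) (C(G) = I*sqrt(43) - 28 = -28 + I*sqrt(43))
sqrt(V(592, 210) + C(-172)) = sqrt(210 + (-28 + I*sqrt(43))) = sqrt(182 + I*sqrt(43))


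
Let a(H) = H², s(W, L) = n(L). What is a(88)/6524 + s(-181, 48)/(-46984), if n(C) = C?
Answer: 1622906/1368409 ≈ 1.1860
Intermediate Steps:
s(W, L) = L
a(88)/6524 + s(-181, 48)/(-46984) = 88²/6524 + 48/(-46984) = 7744*(1/6524) + 48*(-1/46984) = 1936/1631 - 6/5873 = 1622906/1368409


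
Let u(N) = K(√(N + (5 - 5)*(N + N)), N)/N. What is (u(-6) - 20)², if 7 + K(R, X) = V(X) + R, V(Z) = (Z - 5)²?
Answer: (234 + I*√6)²/36 ≈ 1520.8 + 31.843*I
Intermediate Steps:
V(Z) = (-5 + Z)²
K(R, X) = -7 + R + (-5 + X)² (K(R, X) = -7 + ((-5 + X)² + R) = -7 + (R + (-5 + X)²) = -7 + R + (-5 + X)²)
u(N) = (-7 + √N + (-5 + N)²)/N (u(N) = (-7 + √(N + (5 - 5)*(N + N)) + (-5 + N)²)/N = (-7 + √(N + 0*(2*N)) + (-5 + N)²)/N = (-7 + √(N + 0) + (-5 + N)²)/N = (-7 + √N + (-5 + N)²)/N)
(u(-6) - 20)² = ((-7 + √(-6) + (-5 - 6)²)/(-6) - 20)² = (-(-7 + I*√6 + (-11)²)/6 - 20)² = (-(-7 + I*√6 + 121)/6 - 20)² = (-(114 + I*√6)/6 - 20)² = ((-19 - I*√6/6) - 20)² = (-39 - I*√6/6)²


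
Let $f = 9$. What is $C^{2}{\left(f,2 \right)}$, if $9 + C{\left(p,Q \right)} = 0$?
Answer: $81$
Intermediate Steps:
$C{\left(p,Q \right)} = -9$ ($C{\left(p,Q \right)} = -9 + 0 = -9$)
$C^{2}{\left(f,2 \right)} = \left(-9\right)^{2} = 81$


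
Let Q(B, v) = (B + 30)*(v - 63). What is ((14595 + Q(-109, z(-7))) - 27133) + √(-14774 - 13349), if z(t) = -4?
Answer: -7245 + I*√28123 ≈ -7245.0 + 167.7*I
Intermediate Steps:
Q(B, v) = (-63 + v)*(30 + B) (Q(B, v) = (30 + B)*(-63 + v) = (-63 + v)*(30 + B))
((14595 + Q(-109, z(-7))) - 27133) + √(-14774 - 13349) = ((14595 + (-1890 - 63*(-109) + 30*(-4) - 109*(-4))) - 27133) + √(-14774 - 13349) = ((14595 + (-1890 + 6867 - 120 + 436)) - 27133) + √(-28123) = ((14595 + 5293) - 27133) + I*√28123 = (19888 - 27133) + I*√28123 = -7245 + I*√28123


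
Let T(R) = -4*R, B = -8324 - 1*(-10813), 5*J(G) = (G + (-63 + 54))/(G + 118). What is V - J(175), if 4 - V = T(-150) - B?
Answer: 2773079/1465 ≈ 1892.9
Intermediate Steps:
J(G) = (-9 + G)/(5*(118 + G)) (J(G) = ((G + (-63 + 54))/(G + 118))/5 = ((G - 9)/(118 + G))/5 = ((-9 + G)/(118 + G))/5 = (-9 + G)/(5*(118 + G)))
B = 2489 (B = -8324 + 10813 = 2489)
V = 1893 (V = 4 - (-4*(-150) - 1*2489) = 4 - (600 - 2489) = 4 - 1*(-1889) = 4 + 1889 = 1893)
V - J(175) = 1893 - (-9 + 175)/(5*(118 + 175)) = 1893 - 166/(5*293) = 1893 - 1*166/1465 = 1893 - 166/1465 = 2773079/1465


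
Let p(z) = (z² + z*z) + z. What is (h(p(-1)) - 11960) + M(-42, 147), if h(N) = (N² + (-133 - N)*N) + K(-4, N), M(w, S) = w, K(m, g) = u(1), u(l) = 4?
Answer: -12131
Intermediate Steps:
K(m, g) = 4
p(z) = z + 2*z² (p(z) = (z² + z²) + z = 2*z² + z = z + 2*z²)
h(N) = 4 + N² + N*(-133 - N) (h(N) = (N² + (-133 - N)*N) + 4 = (N² + N*(-133 - N)) + 4 = 4 + N² + N*(-133 - N))
(h(p(-1)) - 11960) + M(-42, 147) = ((4 - (-133)*(1 + 2*(-1))) - 11960) - 42 = ((4 - (-133)*(1 - 2)) - 11960) - 42 = ((4 - (-133)*(-1)) - 11960) - 42 = ((4 - 133*1) - 11960) - 42 = ((4 - 133) - 11960) - 42 = (-129 - 11960) - 42 = -12089 - 42 = -12131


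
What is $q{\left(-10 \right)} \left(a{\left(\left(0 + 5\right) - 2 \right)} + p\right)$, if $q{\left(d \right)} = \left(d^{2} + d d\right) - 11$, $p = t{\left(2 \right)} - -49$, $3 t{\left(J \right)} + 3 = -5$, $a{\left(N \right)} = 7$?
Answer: $10080$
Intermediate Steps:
$t{\left(J \right)} = - \frac{8}{3}$ ($t{\left(J \right)} = -1 + \frac{1}{3} \left(-5\right) = -1 - \frac{5}{3} = - \frac{8}{3}$)
$p = \frac{139}{3}$ ($p = - \frac{8}{3} - -49 = - \frac{8}{3} + 49 = \frac{139}{3} \approx 46.333$)
$q{\left(d \right)} = -11 + 2 d^{2}$ ($q{\left(d \right)} = \left(d^{2} + d^{2}\right) - 11 = 2 d^{2} - 11 = -11 + 2 d^{2}$)
$q{\left(-10 \right)} \left(a{\left(\left(0 + 5\right) - 2 \right)} + p\right) = \left(-11 + 2 \left(-10\right)^{2}\right) \left(7 + \frac{139}{3}\right) = \left(-11 + 2 \cdot 100\right) \frac{160}{3} = \left(-11 + 200\right) \frac{160}{3} = 189 \cdot \frac{160}{3} = 10080$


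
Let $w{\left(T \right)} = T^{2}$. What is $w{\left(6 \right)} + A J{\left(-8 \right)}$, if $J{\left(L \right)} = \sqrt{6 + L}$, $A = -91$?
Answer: $36 - 91 i \sqrt{2} \approx 36.0 - 128.69 i$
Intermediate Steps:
$w{\left(6 \right)} + A J{\left(-8 \right)} = 6^{2} - 91 \sqrt{6 - 8} = 36 - 91 \sqrt{-2} = 36 - 91 i \sqrt{2}$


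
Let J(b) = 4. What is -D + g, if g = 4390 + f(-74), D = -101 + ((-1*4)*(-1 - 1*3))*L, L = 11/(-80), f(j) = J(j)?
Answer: 22486/5 ≈ 4497.2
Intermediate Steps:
f(j) = 4
L = -11/80 (L = 11*(-1/80) = -11/80 ≈ -0.13750)
D = -516/5 (D = -101 + ((-1*4)*(-1 - 1*3))*(-11/80) = -101 - 4*(-1 - 3)*(-11/80) = -101 - 4*(-4)*(-11/80) = -101 + 16*(-11/80) = -101 - 11/5 = -516/5 ≈ -103.20)
g = 4394 (g = 4390 + 4 = 4394)
-D + g = -1*(-516/5) + 4394 = 516/5 + 4394 = 22486/5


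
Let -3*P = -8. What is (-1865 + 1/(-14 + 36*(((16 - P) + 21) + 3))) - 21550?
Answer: -31141949/1330 ≈ -23415.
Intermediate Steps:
P = 8/3 (P = -1/3*(-8) = 8/3 ≈ 2.6667)
(-1865 + 1/(-14 + 36*(((16 - P) + 21) + 3))) - 21550 = (-1865 + 1/(-14 + 36*(((16 - 1*8/3) + 21) + 3))) - 21550 = (-1865 + 1/(-14 + 36*(((16 - 8/3) + 21) + 3))) - 21550 = (-1865 + 1/(-14 + 36*((40/3 + 21) + 3))) - 21550 = (-1865 + 1/(-14 + 36*(103/3 + 3))) - 21550 = (-1865 + 1/(-14 + 36*(112/3))) - 21550 = (-1865 + 1/(-14 + 1344)) - 21550 = (-1865 + 1/1330) - 21550 = -2480449/1330 - 21550 = -31141949/1330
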